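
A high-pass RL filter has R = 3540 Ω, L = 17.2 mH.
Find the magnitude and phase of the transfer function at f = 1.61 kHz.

Step 1 — Angular frequency: ω = 2π·1610 = 1.012e+04 rad/s.
Step 2 — Transfer function: H(jω) = jωL/(R + jωL).
Step 3 — Numerator jωL = j·174; denominator R + jωL = 3540 + j174.
Step 4 — H = 0.00241 + j0.04903.
Step 5 — Magnitude: |H| = 0.04909 (-26.2 dB); phase: φ = 87.2°.

|H| = 0.04909 (-26.2 dB), φ = 87.2°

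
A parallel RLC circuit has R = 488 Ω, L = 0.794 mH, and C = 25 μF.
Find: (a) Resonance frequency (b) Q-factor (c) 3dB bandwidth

Step 1 — Resonance: ω₀ = 1/√(LC) = 1/√(0.000794·2.5e-05) = 7098 rad/s.
Step 2 — f₀ = ω₀/(2π) = 1130 Hz.
Step 3 — Parallel Q: Q = R/(ω₀L) = 488/(7098·0.000794) = 86.59.
Step 4 — Bandwidth: Δω = ω₀/Q = 81.97 rad/s; BW = Δω/(2π) = 13.05 Hz.

(a) f₀ = 1130 Hz  (b) Q = 86.59  (c) BW = 13.05 Hz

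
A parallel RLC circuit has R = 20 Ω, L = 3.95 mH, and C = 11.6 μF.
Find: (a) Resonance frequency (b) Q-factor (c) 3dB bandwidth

Step 1 — Resonance: ω₀ = 1/√(LC) = 1/√(0.00395·1.16e-05) = 4672 rad/s.
Step 2 — f₀ = ω₀/(2π) = 743.5 Hz.
Step 3 — Parallel Q: Q = R/(ω₀L) = 20/(4672·0.00395) = 1.084.
Step 4 — Bandwidth: Δω = ω₀/Q = 4310 rad/s; BW = Δω/(2π) = 686 Hz.

(a) f₀ = 743.5 Hz  (b) Q = 1.084  (c) BW = 686 Hz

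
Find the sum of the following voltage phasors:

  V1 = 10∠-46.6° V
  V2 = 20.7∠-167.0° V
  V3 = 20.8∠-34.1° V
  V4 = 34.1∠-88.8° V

Step 1 — Convert each phasor to rectangular form:
  V1 = 10·(cos(-46.6°) + j·sin(-46.6°)) = 6.871 - j7.266 V
  V2 = 20.7·(cos(-167.0°) + j·sin(-167.0°)) = -20.17 - j4.656 V
  V3 = 20.8·(cos(-34.1°) + j·sin(-34.1°)) = 17.22 - j11.66 V
  V4 = 34.1·(cos(-88.8°) + j·sin(-88.8°)) = 0.7141 - j34.09 V
Step 2 — Sum components: V_total = 4.639 - j57.68 V.
Step 3 — Convert to polar: |V_total| = 57.86 V, ∠V_total = -85.4°.

V_total = 57.86∠-85.4° V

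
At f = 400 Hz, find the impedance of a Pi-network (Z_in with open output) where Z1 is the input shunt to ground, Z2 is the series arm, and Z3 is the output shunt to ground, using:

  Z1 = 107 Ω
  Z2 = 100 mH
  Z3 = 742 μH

Step 1 — Angular frequency: ω = 2π·f = 2π·400 = 2513 rad/s.
Step 2 — Component impedances:
  Z1: Z = R = 107 Ω
  Z2: Z = jωL = j·2513·0.1 = 0 + j251.3 Ω
  Z3: Z = jωL = j·2513·0.000742 = 0 + j1.865 Ω
Step 3 — With open output, the series arm Z2 and the output shunt Z3 appear in series to ground: Z2 + Z3 = 0 + j253.2 Ω.
Step 4 — Parallel with input shunt Z1: Z_in = Z1 || (Z2 + Z3) = 90.79 + j38.37 Ω = 98.56∠22.9° Ω.

Z = 90.79 + j38.37 Ω = 98.56∠22.9° Ω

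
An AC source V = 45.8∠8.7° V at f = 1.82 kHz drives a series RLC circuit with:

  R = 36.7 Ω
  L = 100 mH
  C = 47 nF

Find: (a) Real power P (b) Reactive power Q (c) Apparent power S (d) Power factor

Step 1 — Angular frequency: ω = 2π·f = 2π·1820 = 1.144e+04 rad/s.
Step 2 — Component impedances:
  R: Z = R = 36.7 Ω
  L: Z = jωL = j·1.144e+04·0.1 = 0 + j1144 Ω
  C: Z = 1/(jωC) = -j/(ω·C) = 0 - j1861 Ω
Step 3 — Series combination: Z_total = R + L + C = 36.7 - j717.1 Ω = 718∠-87.1° Ω.
Step 4 — Source phasor: V = 45.8∠8.7° V = 45.27 + j6.928 V.
Step 5 — Current: I = V / Z = -0.006413 + j0.06347 A = 0.06379∠95.8° A.
Step 6 — Complex power: S = V·I* = 0.1493 - j2.918 VA.
Step 7 — Real power: P = Re(S) = 0.1493 W.
Step 8 — Reactive power: Q = Im(S) = -2.918 VAR.
Step 9 — Apparent power: |S| = 2.922 VA.
Step 10 — Power factor: PF = P/|S| = 0.05111 (leading).

(a) P = 0.1493 W  (b) Q = -2.918 VAR  (c) S = 2.922 VA  (d) PF = 0.05111 (leading)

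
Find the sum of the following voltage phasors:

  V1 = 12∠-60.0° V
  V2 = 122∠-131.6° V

Step 1 — Convert each phasor to rectangular form:
  V1 = 12·(cos(-60.0°) + j·sin(-60.0°)) = 6 - j10.39 V
  V2 = 122·(cos(-131.6°) + j·sin(-131.6°)) = -81 - j91.23 V
Step 2 — Sum components: V_total = -75 - j101.6 V.
Step 3 — Convert to polar: |V_total| = 126.3 V, ∠V_total = -126.4°.

V_total = 126.3∠-126.4° V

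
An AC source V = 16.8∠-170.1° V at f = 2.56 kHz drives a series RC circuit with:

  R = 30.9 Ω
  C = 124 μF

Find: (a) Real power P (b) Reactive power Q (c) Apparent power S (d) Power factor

Step 1 — Angular frequency: ω = 2π·f = 2π·2560 = 1.608e+04 rad/s.
Step 2 — Component impedances:
  R: Z = R = 30.9 Ω
  C: Z = 1/(jωC) = -j/(ω·C) = 0 - j0.5014 Ω
Step 3 — Series combination: Z_total = R + C = 30.9 - j0.5014 Ω = 30.9∠-0.9° Ω.
Step 4 — Source phasor: V = 16.8∠-170.1° V = -16.55 - j2.888 V.
Step 5 — Current: I = V / Z = -0.5339 - j0.1021 A = 0.5436∠-169.2° A.
Step 6 — Complex power: S = V·I* = 9.132 - j0.1482 VA.
Step 7 — Real power: P = Re(S) = 9.132 W.
Step 8 — Reactive power: Q = Im(S) = -0.1482 VAR.
Step 9 — Apparent power: |S| = 9.133 VA.
Step 10 — Power factor: PF = P/|S| = 0.9999 (leading).

(a) P = 9.132 W  (b) Q = -0.1482 VAR  (c) S = 9.133 VA  (d) PF = 0.9999 (leading)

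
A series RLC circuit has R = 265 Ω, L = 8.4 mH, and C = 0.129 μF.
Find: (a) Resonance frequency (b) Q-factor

Step 1 — Resonance condition Im(Z)=0 gives ω₀ = 1/√(LC).
Step 2 — ω₀ = 1/√(0.0084·1.29e-07) = 3.038e+04 rad/s.
Step 3 — f₀ = ω₀/(2π) = 4835 Hz.
Step 4 — Series Q: Q = ω₀L/R = 3.038e+04·0.0084/265 = 0.9629.

(a) f₀ = 4835 Hz  (b) Q = 0.9629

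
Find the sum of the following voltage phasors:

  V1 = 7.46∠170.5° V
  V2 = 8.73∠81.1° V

Step 1 — Convert each phasor to rectangular form:
  V1 = 7.46·(cos(170.5°) + j·sin(170.5°)) = -7.358 + j1.231 V
  V2 = 8.73·(cos(81.1°) + j·sin(81.1°)) = 1.351 + j8.625 V
Step 2 — Sum components: V_total = -6.007 + j9.856 V.
Step 3 — Convert to polar: |V_total| = 11.54 V, ∠V_total = 121.4°.

V_total = 11.54∠121.4° V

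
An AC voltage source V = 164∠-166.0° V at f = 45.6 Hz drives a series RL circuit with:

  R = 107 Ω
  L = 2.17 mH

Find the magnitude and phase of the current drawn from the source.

Step 1 — Angular frequency: ω = 2π·f = 2π·45.6 = 286.5 rad/s.
Step 2 — Component impedances:
  R: Z = R = 107 Ω
  L: Z = jωL = j·286.5·0.00217 = 0 + j0.6217 Ω
Step 3 — Series combination: Z_total = R + L = 107 + j0.6217 Ω = 107∠0.3° Ω.
Step 4 — Source phasor: V = 164∠-166.0° V = -159.1 - j39.68 V.
Step 5 — Ohm's law: I = V / Z_total = (-159.1 - j39.68) / (107 + j0.6217) = -1.489 - j0.3621 A.
Step 6 — Convert to polar: |I| = 1.533 A, ∠I = -166.3°.

I = 1.533∠-166.3° A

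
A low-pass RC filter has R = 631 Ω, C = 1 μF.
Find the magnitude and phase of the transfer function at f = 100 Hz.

Step 1 — Angular frequency: ω = 2π·100 = 628.3 rad/s.
Step 2 — Transfer function: H(jω) = 1/(1 + jωRC).
Step 3 — Denominator: 1 + jωRC = 1 + j·628.3·631·1e-06 = 1 + j0.3965.
Step 4 — H = 0.8642 - j0.3426.
Step 5 — Magnitude: |H| = 0.9296 (-0.6 dB); phase: φ = -21.6°.

|H| = 0.9296 (-0.6 dB), φ = -21.6°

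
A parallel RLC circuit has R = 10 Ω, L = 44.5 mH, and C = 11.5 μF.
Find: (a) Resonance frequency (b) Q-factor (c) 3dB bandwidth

Step 1 — Resonance: ω₀ = 1/√(LC) = 1/√(0.0445·1.15e-05) = 1398 rad/s.
Step 2 — f₀ = ω₀/(2π) = 222.5 Hz.
Step 3 — Parallel Q: Q = R/(ω₀L) = 10/(1398·0.0445) = 0.1608.
Step 4 — Bandwidth: Δω = ω₀/Q = 8696 rad/s; BW = Δω/(2π) = 1384 Hz.

(a) f₀ = 222.5 Hz  (b) Q = 0.1608  (c) BW = 1384 Hz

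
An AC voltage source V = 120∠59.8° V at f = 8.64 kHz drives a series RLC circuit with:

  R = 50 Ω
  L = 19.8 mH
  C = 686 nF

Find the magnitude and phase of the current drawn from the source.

Step 1 — Angular frequency: ω = 2π·f = 2π·8640 = 5.429e+04 rad/s.
Step 2 — Component impedances:
  R: Z = R = 50 Ω
  L: Z = jωL = j·5.429e+04·0.0198 = 0 + j1075 Ω
  C: Z = 1/(jωC) = -j/(ω·C) = 0 - j26.85 Ω
Step 3 — Series combination: Z_total = R + L + C = 50 + j1048 Ω = 1049∠87.3° Ω.
Step 4 — Source phasor: V = 120∠59.8° V = 60.36 + j103.7 V.
Step 5 — Ohm's law: I = V / Z_total = (60.36 + j103.7) / (50 + j1048) = 0.1015 - j0.05275 A.
Step 6 — Convert to polar: |I| = 0.1144 A, ∠I = -27.5°.

I = 0.1144∠-27.5° A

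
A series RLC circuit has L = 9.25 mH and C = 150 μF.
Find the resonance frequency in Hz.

Step 1 — Resonance condition Im(Z)=0 gives ω₀ = 1/√(LC).
Step 2 — ω₀ = 1/√(0.00925·0.00015) = 849 rad/s.
Step 3 — f₀ = ω₀/(2π) = 135.1 Hz.

f₀ = 135.1 Hz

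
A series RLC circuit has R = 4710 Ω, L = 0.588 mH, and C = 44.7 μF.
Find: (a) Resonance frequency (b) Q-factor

Step 1 — Resonance condition Im(Z)=0 gives ω₀ = 1/√(LC).
Step 2 — ω₀ = 1/√(0.000588·4.47e-05) = 6168 rad/s.
Step 3 — f₀ = ω₀/(2π) = 981.7 Hz.
Step 4 — Series Q: Q = ω₀L/R = 6168·0.000588/4710 = 0.00077.

(a) f₀ = 981.7 Hz  (b) Q = 0.00077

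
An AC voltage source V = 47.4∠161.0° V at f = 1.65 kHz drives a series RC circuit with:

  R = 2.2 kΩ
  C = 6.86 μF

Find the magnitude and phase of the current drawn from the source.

Step 1 — Angular frequency: ω = 2π·f = 2π·1650 = 1.037e+04 rad/s.
Step 2 — Component impedances:
  R: Z = R = 2200 Ω
  C: Z = 1/(jωC) = -j/(ω·C) = 0 - j14.06 Ω
Step 3 — Series combination: Z_total = R + C = 2200 - j14.06 Ω = 2200∠-0.4° Ω.
Step 4 — Source phasor: V = 47.4∠161.0° V = -44.82 + j15.43 V.
Step 5 — Ohm's law: I = V / Z_total = (-44.82 + j15.43) / (2200 - j14.06) = -0.02042 + j0.006884 A.
Step 6 — Convert to polar: |I| = 0.02155 A, ∠I = 161.4°.

I = 0.02155∠161.4° A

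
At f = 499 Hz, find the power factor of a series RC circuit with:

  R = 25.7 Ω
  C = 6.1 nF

Step 1 — Angular frequency: ω = 2π·f = 2π·499 = 3135 rad/s.
Step 2 — Component impedances:
  R: Z = R = 25.7 Ω
  C: Z = 1/(jωC) = -j/(ω·C) = 0 - j5.229e+04 Ω
Step 3 — Series combination: Z_total = R + C = 25.7 - j5.229e+04 Ω = 5.229e+04∠-90.0° Ω.
Step 4 — Power factor: PF = cos(φ) = Re(Z)/|Z| = 25.7/5.229e+04 = 0.0004915.
Step 5 — Type: Im(Z) = -5.229e+04 ⇒ leading (phase φ = -90.0°).

PF = 0.0004915 (leading, φ = -90.0°)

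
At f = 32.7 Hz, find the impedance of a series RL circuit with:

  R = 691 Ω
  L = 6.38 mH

Step 1 — Angular frequency: ω = 2π·f = 2π·32.7 = 205.5 rad/s.
Step 2 — Component impedances:
  R: Z = R = 691 Ω
  L: Z = jωL = j·205.5·0.00638 = 0 + j1.311 Ω
Step 3 — Series combination: Z_total = R + L = 691 + j1.311 Ω = 691∠0.1° Ω.

Z = 691 + j1.311 Ω = 691∠0.1° Ω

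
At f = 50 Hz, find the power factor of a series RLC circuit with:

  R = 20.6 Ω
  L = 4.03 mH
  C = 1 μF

Step 1 — Angular frequency: ω = 2π·f = 2π·50 = 314.2 rad/s.
Step 2 — Component impedances:
  R: Z = R = 20.6 Ω
  L: Z = jωL = j·314.2·0.00403 = 0 + j1.266 Ω
  C: Z = 1/(jωC) = -j/(ω·C) = 0 - j3183 Ω
Step 3 — Series combination: Z_total = R + L + C = 20.6 - j3182 Ω = 3182∠-89.6° Ω.
Step 4 — Power factor: PF = cos(φ) = Re(Z)/|Z| = 20.6/3182 = 0.006474.
Step 5 — Type: Im(Z) = -3182 ⇒ leading (phase φ = -89.6°).

PF = 0.006474 (leading, φ = -89.6°)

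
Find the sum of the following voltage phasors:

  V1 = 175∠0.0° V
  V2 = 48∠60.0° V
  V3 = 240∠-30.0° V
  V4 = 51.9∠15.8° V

Step 1 — Convert each phasor to rectangular form:
  V1 = 175·(cos(0.0°) + j·sin(0.0°)) = 175 V
  V2 = 48·(cos(60.0°) + j·sin(60.0°)) = 24 + j41.57 V
  V3 = 240·(cos(-30.0°) + j·sin(-30.0°)) = 207.8 - j120 V
  V4 = 51.9·(cos(15.8°) + j·sin(15.8°)) = 49.94 + j14.13 V
Step 2 — Sum components: V_total = 456.8 - j64.3 V.
Step 3 — Convert to polar: |V_total| = 461.3 V, ∠V_total = -8.0°.

V_total = 461.3∠-8.0° V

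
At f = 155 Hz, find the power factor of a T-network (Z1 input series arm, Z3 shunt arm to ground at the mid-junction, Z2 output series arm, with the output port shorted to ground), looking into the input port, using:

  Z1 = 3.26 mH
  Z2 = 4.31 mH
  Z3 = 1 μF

Step 1 — Angular frequency: ω = 2π·f = 2π·155 = 973.9 rad/s.
Step 2 — Component impedances:
  Z1: Z = jωL = j·973.9·0.00326 = 0 + j3.175 Ω
  Z2: Z = jωL = j·973.9·0.00431 = 0 + j4.197 Ω
  Z3: Z = 1/(jωC) = -j/(ω·C) = 0 - j1027 Ω
Step 3 — With the output port shorted to ground, the output series arm Z2 runs from the junction to ground; the shunt arm Z3 also runs from the junction to ground. They appear in parallel: Z3 || Z2 = 0 + j4.215 Ω.
Step 4 — Series with input arm Z1: Z_in = Z1 + (Z3 || Z2) = 0 + j7.39 Ω = 7.39∠90.0° Ω.
Step 5 — Power factor: PF = cos(φ) = Re(Z)/|Z| = 0/7.39 = 0.
Step 6 — Type: Im(Z) = 7.39 ⇒ lagging (phase φ = 90.0°).

PF = 0 (lagging, φ = 90.0°)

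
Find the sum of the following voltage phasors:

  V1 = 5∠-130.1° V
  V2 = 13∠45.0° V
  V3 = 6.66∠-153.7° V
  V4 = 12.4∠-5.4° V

Step 1 — Convert each phasor to rectangular form:
  V1 = 5·(cos(-130.1°) + j·sin(-130.1°)) = -3.221 - j3.825 V
  V2 = 13·(cos(45.0°) + j·sin(45.0°)) = 9.192 + j9.192 V
  V3 = 6.66·(cos(-153.7°) + j·sin(-153.7°)) = -5.971 - j2.951 V
  V4 = 12.4·(cos(-5.4°) + j·sin(-5.4°)) = 12.34 - j1.167 V
Step 2 — Sum components: V_total = 12.35 + j1.25 V.
Step 3 — Convert to polar: |V_total| = 12.41 V, ∠V_total = 5.8°.

V_total = 12.41∠5.8° V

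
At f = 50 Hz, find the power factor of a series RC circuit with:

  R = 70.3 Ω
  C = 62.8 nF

Step 1 — Angular frequency: ω = 2π·f = 2π·50 = 314.2 rad/s.
Step 2 — Component impedances:
  R: Z = R = 70.3 Ω
  C: Z = 1/(jωC) = -j/(ω·C) = 0 - j5.069e+04 Ω
Step 3 — Series combination: Z_total = R + C = 70.3 - j5.069e+04 Ω = 5.069e+04∠-89.9° Ω.
Step 4 — Power factor: PF = cos(φ) = Re(Z)/|Z| = 70.3/5.069e+04 = 0.001387.
Step 5 — Type: Im(Z) = -5.069e+04 ⇒ leading (phase φ = -89.9°).

PF = 0.001387 (leading, φ = -89.9°)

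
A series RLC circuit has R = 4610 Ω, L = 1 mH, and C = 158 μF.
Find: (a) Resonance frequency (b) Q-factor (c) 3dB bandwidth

Step 1 — Resonance: ω₀ = 1/√(LC) = 1/√(0.001·0.000158) = 2516 rad/s.
Step 2 — f₀ = ω₀/(2π) = 400.4 Hz.
Step 3 — Series Q: Q = ω₀L/R = 2516·0.001/4610 = 0.0005457.
Step 4 — Bandwidth: Δω = ω₀/Q = 4.61e+06 rad/s; BW = Δω/(2π) = 7.337e+05 Hz.

(a) f₀ = 400.4 Hz  (b) Q = 0.0005457  (c) BW = 7.337e+05 Hz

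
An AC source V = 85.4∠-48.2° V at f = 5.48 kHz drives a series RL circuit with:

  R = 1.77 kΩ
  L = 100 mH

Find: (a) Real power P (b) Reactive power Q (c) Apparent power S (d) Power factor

Step 1 — Angular frequency: ω = 2π·f = 2π·5480 = 3.443e+04 rad/s.
Step 2 — Component impedances:
  R: Z = R = 1770 Ω
  L: Z = jωL = j·3.443e+04·0.1 = 0 + j3443 Ω
Step 3 — Series combination: Z_total = R + L = 1770 + j3443 Ω = 3871∠62.8° Ω.
Step 4 — Source phasor: V = 85.4∠-48.2° V = 56.92 - j63.66 V.
Step 5 — Current: I = V / Z = -0.007903 - j0.02059 A = 0.02206∠-111.0° A.
Step 6 — Complex power: S = V·I* = 0.8613 + j1.675 VA.
Step 7 — Real power: P = Re(S) = 0.8613 W.
Step 8 — Reactive power: Q = Im(S) = 1.675 VAR.
Step 9 — Apparent power: |S| = 1.884 VA.
Step 10 — Power factor: PF = P/|S| = 0.4572 (lagging).

(a) P = 0.8613 W  (b) Q = 1.675 VAR  (c) S = 1.884 VA  (d) PF = 0.4572 (lagging)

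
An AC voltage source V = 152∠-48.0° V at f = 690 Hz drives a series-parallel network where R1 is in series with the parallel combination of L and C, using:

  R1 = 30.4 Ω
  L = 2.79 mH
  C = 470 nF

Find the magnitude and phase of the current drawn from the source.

Step 1 — Angular frequency: ω = 2π·f = 2π·690 = 4335 rad/s.
Step 2 — Component impedances:
  R1: Z = R = 30.4 Ω
  L: Z = jωL = j·4335·0.00279 = 0 + j12.1 Ω
  C: Z = 1/(jωC) = -j/(ω·C) = 0 - j490.8 Ω
Step 3 — Parallel branch: L || C = 1/(1/L + 1/C) = 0 + j12.4 Ω.
Step 4 — Series with R1: Z_total = R1 + (L || C) = 30.4 + j12.4 Ω = 32.83∠22.2° Ω.
Step 5 — Source phasor: V = 152∠-48.0° V = 101.7 - j113 V.
Step 6 — Ohm's law: I = V / Z_total = (101.7 - j113) / (30.4 + j12.4) = 1.569 - j4.356 A.
Step 7 — Convert to polar: |I| = 4.63 A, ∠I = -70.2°.

I = 4.63∠-70.2° A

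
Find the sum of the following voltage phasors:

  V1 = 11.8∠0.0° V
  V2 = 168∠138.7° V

Step 1 — Convert each phasor to rectangular form:
  V1 = 11.8·(cos(0.0°) + j·sin(0.0°)) = 11.8 V
  V2 = 168·(cos(138.7°) + j·sin(138.7°)) = -126.2 + j110.9 V
Step 2 — Sum components: V_total = -114.4 + j110.9 V.
Step 3 — Convert to polar: |V_total| = 159.3 V, ∠V_total = 135.9°.

V_total = 159.3∠135.9° V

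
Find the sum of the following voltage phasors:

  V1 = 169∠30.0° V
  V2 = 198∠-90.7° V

Step 1 — Convert each phasor to rectangular form:
  V1 = 169·(cos(30.0°) + j·sin(30.0°)) = 146.4 + j84.5 V
  V2 = 198·(cos(-90.7°) + j·sin(-90.7°)) = -2.419 - j198 V
Step 2 — Sum components: V_total = 143.9 - j113.5 V.
Step 3 — Convert to polar: |V_total| = 183.3 V, ∠V_total = -38.3°.

V_total = 183.3∠-38.3° V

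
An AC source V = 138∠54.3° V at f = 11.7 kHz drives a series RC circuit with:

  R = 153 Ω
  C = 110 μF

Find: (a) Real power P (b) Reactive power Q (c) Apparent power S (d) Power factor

Step 1 — Angular frequency: ω = 2π·f = 2π·1.17e+04 = 7.351e+04 rad/s.
Step 2 — Component impedances:
  R: Z = R = 153 Ω
  C: Z = 1/(jωC) = -j/(ω·C) = 0 - j0.1237 Ω
Step 3 — Series combination: Z_total = R + C = 153 - j0.1237 Ω = 153∠-0.0° Ω.
Step 4 — Source phasor: V = 138∠54.3° V = 80.53 + j112.1 V.
Step 5 — Current: I = V / Z = 0.5257 + j0.7329 A = 0.902∠54.3° A.
Step 6 — Complex power: S = V·I* = 124.5 - j0.1006 VA.
Step 7 — Real power: P = Re(S) = 124.5 W.
Step 8 — Reactive power: Q = Im(S) = -0.1006 VAR.
Step 9 — Apparent power: |S| = 124.5 VA.
Step 10 — Power factor: PF = P/|S| = 1 (leading).

(a) P = 124.5 W  (b) Q = -0.1006 VAR  (c) S = 124.5 VA  (d) PF = 1 (leading)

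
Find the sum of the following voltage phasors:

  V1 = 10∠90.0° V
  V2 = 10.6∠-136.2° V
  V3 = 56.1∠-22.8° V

Step 1 — Convert each phasor to rectangular form:
  V1 = 10·(cos(90.0°) + j·sin(90.0°)) = 0 + j10 V
  V2 = 10.6·(cos(-136.2°) + j·sin(-136.2°)) = -7.651 - j7.337 V
  V3 = 56.1·(cos(-22.8°) + j·sin(-22.8°)) = 51.72 - j21.74 V
Step 2 — Sum components: V_total = 44.07 - j19.08 V.
Step 3 — Convert to polar: |V_total| = 48.02 V, ∠V_total = -23.4°.

V_total = 48.02∠-23.4° V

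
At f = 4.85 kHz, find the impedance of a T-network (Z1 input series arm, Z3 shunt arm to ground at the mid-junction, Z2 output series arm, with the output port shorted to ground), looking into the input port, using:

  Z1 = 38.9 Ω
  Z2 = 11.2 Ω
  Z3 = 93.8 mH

Step 1 — Angular frequency: ω = 2π·f = 2π·4850 = 3.047e+04 rad/s.
Step 2 — Component impedances:
  Z1: Z = R = 38.9 Ω
  Z2: Z = R = 11.2 Ω
  Z3: Z = jωL = j·3.047e+04·0.0938 = 0 + j2858 Ω
Step 3 — With the output port shorted to ground, the output series arm Z2 runs from the junction to ground; the shunt arm Z3 also runs from the junction to ground. They appear in parallel: Z3 || Z2 = 11.2 + j0.04388 Ω.
Step 4 — Series with input arm Z1: Z_in = Z1 + (Z3 || Z2) = 50.1 + j0.04388 Ω = 50.1∠0.1° Ω.

Z = 50.1 + j0.04388 Ω = 50.1∠0.1° Ω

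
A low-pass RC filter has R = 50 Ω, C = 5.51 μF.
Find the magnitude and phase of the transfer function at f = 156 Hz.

Step 1 — Angular frequency: ω = 2π·156 = 980.2 rad/s.
Step 2 — Transfer function: H(jω) = 1/(1 + jωRC).
Step 3 — Denominator: 1 + jωRC = 1 + j·980.2·50·5.51e-06 = 1 + j0.27.
Step 4 — H = 0.932 - j0.2517.
Step 5 — Magnitude: |H| = 0.9654 (-0.3 dB); phase: φ = -15.1°.

|H| = 0.9654 (-0.3 dB), φ = -15.1°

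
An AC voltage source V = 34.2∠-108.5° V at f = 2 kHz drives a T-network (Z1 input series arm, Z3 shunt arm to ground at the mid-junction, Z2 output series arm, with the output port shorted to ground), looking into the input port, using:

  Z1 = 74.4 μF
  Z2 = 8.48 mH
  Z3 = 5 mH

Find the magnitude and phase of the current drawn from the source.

Step 1 — Angular frequency: ω = 2π·f = 2π·2000 = 1.257e+04 rad/s.
Step 2 — Component impedances:
  Z1: Z = 1/(jωC) = -j/(ω·C) = 0 - j1.07 Ω
  Z2: Z = jωL = j·1.257e+04·0.00848 = 0 + j106.6 Ω
  Z3: Z = jωL = j·1.257e+04·0.005 = 0 + j62.83 Ω
Step 3 — With the output port shorted to ground, the output series arm Z2 runs from the junction to ground; the shunt arm Z3 also runs from the junction to ground. They appear in parallel: Z3 || Z2 = 0 + j39.53 Ω.
Step 4 — Series with input arm Z1: Z_in = Z1 + (Z3 || Z2) = 0 + j38.46 Ω = 38.46∠90.0° Ω.
Step 5 — Source phasor: V = 34.2∠-108.5° V = -10.85 - j32.43 V.
Step 6 — Ohm's law: I = V / Z_total = (-10.85 - j32.43) / (0 + j38.46) = -0.8434 + j0.2822 A.
Step 7 — Convert to polar: |I| = 0.8893 A, ∠I = 161.5°.

I = 0.8893∠161.5° A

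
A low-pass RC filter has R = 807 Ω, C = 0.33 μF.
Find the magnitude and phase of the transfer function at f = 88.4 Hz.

Step 1 — Angular frequency: ω = 2π·88.4 = 555.4 rad/s.
Step 2 — Transfer function: H(jω) = 1/(1 + jωRC).
Step 3 — Denominator: 1 + jωRC = 1 + j·555.4·807·3.3e-07 = 1 + j0.1479.
Step 4 — H = 0.9786 - j0.1448.
Step 5 — Magnitude: |H| = 0.9892 (-0.1 dB); phase: φ = -8.4°.

|H| = 0.9892 (-0.1 dB), φ = -8.4°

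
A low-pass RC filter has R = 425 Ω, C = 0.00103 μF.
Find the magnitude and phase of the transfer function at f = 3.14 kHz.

Step 1 — Angular frequency: ω = 2π·3140 = 1.973e+04 rad/s.
Step 2 — Transfer function: H(jω) = 1/(1 + jωRC).
Step 3 — Denominator: 1 + jωRC = 1 + j·1.973e+04·425·1.03e-09 = 1 + j0.008636.
Step 4 — H = 0.9999 - j0.008636.
Step 5 — Magnitude: |H| = 1 (-0.0 dB); phase: φ = -0.5°.

|H| = 1 (-0.0 dB), φ = -0.5°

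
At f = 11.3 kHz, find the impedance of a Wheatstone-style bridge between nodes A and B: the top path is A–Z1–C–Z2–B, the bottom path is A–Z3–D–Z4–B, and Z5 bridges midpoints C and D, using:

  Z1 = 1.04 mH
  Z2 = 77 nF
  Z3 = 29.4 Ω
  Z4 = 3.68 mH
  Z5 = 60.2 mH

Step 1 — Angular frequency: ω = 2π·f = 2π·1.13e+04 = 7.1e+04 rad/s.
Step 2 — Component impedances:
  Z1: Z = jωL = j·7.1e+04·0.00104 = 0 + j73.84 Ω
  Z2: Z = 1/(jωC) = -j/(ω·C) = 0 - j182.9 Ω
  Z3: Z = R = 29.4 Ω
  Z4: Z = jωL = j·7.1e+04·0.00368 = 0 + j261.3 Ω
  Z5: Z = jωL = j·7.1e+04·0.0602 = 0 + j4274 Ω
Step 3 — Bridge requires nodal analysis (the Z5 bridge couples midpoints C and D, so the two paths cannot be reduced to a simple series/parallel combination). Setting node B to ground and injecting 1 A at node A, the 3-node admittance system at A, C, D solves to V_A = Z_AB = 13.94 - j188.3 Ω = 188.8∠-85.8° Ω.

Z = 13.94 - j188.3 Ω = 188.8∠-85.8° Ω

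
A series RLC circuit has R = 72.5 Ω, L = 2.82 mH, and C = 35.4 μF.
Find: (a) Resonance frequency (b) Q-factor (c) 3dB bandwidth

Step 1 — Resonance: ω₀ = 1/√(LC) = 1/√(0.00282·3.54e-05) = 3165 rad/s.
Step 2 — f₀ = ω₀/(2π) = 503.7 Hz.
Step 3 — Series Q: Q = ω₀L/R = 3165·0.00282/72.5 = 0.1231.
Step 4 — Bandwidth: Δω = ω₀/Q = 2.571e+04 rad/s; BW = Δω/(2π) = 4092 Hz.

(a) f₀ = 503.7 Hz  (b) Q = 0.1231  (c) BW = 4092 Hz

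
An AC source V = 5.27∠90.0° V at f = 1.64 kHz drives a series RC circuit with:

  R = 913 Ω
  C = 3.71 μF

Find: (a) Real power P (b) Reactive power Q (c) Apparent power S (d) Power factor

Step 1 — Angular frequency: ω = 2π·f = 2π·1640 = 1.03e+04 rad/s.
Step 2 — Component impedances:
  R: Z = R = 913 Ω
  C: Z = 1/(jωC) = -j/(ω·C) = 0 - j26.16 Ω
Step 3 — Series combination: Z_total = R + C = 913 - j26.16 Ω = 913.4∠-1.6° Ω.
Step 4 — Source phasor: V = 5.27∠90.0° V = 0 + j5.27 V.
Step 5 — Current: I = V / Z = -0.0001652 + j0.005767 A = 0.00577∠91.6° A.
Step 6 — Complex power: S = V·I* = 0.03039 - j0.0008708 VA.
Step 7 — Real power: P = Re(S) = 0.03039 W.
Step 8 — Reactive power: Q = Im(S) = -0.0008708 VAR.
Step 9 — Apparent power: |S| = 0.03041 VA.
Step 10 — Power factor: PF = P/|S| = 0.9996 (leading).

(a) P = 0.03039 W  (b) Q = -0.0008708 VAR  (c) S = 0.03041 VA  (d) PF = 0.9996 (leading)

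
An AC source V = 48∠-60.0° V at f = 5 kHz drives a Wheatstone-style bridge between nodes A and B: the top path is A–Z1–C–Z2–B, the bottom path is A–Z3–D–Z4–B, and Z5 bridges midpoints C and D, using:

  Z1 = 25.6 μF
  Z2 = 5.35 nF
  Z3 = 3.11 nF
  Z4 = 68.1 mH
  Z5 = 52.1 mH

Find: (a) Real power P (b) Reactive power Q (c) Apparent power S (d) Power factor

Step 1 — Angular frequency: ω = 2π·f = 2π·5000 = 3.142e+04 rad/s.
Step 2 — Component impedances:
  Z1: Z = 1/(jωC) = -j/(ω·C) = 0 - j1.243 Ω
  Z2: Z = 1/(jωC) = -j/(ω·C) = 0 - j5950 Ω
  Z3: Z = 1/(jωC) = -j/(ω·C) = 0 - j1.024e+04 Ω
  Z4: Z = jωL = j·3.142e+04·0.0681 = 0 + j2139 Ω
  Z5: Z = jωL = j·3.142e+04·0.0521 = 0 + j1637 Ω
Step 3 — Bridge requires nodal analysis (the Z5 bridge couples midpoints C and D, so the two paths cannot be reduced to a simple series/parallel combination). Setting node B to ground and injecting 1 A at node A, the 3-node admittance system at A, C, D solves to V_A = Z_AB = 0 + j1.306e+04 Ω = 1.306e+04∠90.0° Ω.
Step 4 — Source phasor: V = 48∠-60.0° V = 24 - j41.57 V.
Step 5 — Current: I = V / Z = -0.003183 - j0.001838 A = 0.003676∠-150.0° A.
Step 6 — Complex power: S = V·I* = 0 + j0.1764 VA.
Step 7 — Real power: P = Re(S) = 0 W.
Step 8 — Reactive power: Q = Im(S) = 0.1764 VAR.
Step 9 — Apparent power: |S| = 0.1764 VA.
Step 10 — Power factor: PF = P/|S| = 0 (lagging).

(a) P = 0 W  (b) Q = 0.1764 VAR  (c) S = 0.1764 VA  (d) PF = 0 (lagging)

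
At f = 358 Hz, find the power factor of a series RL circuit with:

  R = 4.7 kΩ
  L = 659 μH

Step 1 — Angular frequency: ω = 2π·f = 2π·358 = 2249 rad/s.
Step 2 — Component impedances:
  R: Z = R = 4700 Ω
  L: Z = jωL = j·2249·0.000659 = 0 + j1.482 Ω
Step 3 — Series combination: Z_total = R + L = 4700 + j1.482 Ω = 4700∠0.0° Ω.
Step 4 — Power factor: PF = cos(φ) = Re(Z)/|Z| = 4700/4700 = 1.
Step 5 — Type: Im(Z) = 1.482 ⇒ lagging (phase φ = 0.0°).

PF = 1 (lagging, φ = 0.0°)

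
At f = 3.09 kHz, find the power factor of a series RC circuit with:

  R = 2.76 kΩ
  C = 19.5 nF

Step 1 — Angular frequency: ω = 2π·f = 2π·3090 = 1.942e+04 rad/s.
Step 2 — Component impedances:
  R: Z = R = 2760 Ω
  C: Z = 1/(jωC) = -j/(ω·C) = 0 - j2641 Ω
Step 3 — Series combination: Z_total = R + C = 2760 - j2641 Ω = 3820∠-43.7° Ω.
Step 4 — Power factor: PF = cos(φ) = Re(Z)/|Z| = 2760/3820 = 0.7225.
Step 5 — Type: Im(Z) = -2641 ⇒ leading (phase φ = -43.7°).

PF = 0.7225 (leading, φ = -43.7°)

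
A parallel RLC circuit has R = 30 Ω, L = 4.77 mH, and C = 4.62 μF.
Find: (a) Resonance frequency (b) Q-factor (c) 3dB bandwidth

Step 1 — Resonance: ω₀ = 1/√(LC) = 1/√(0.00477·4.62e-06) = 6736 rad/s.
Step 2 — f₀ = ω₀/(2π) = 1072 Hz.
Step 3 — Parallel Q: Q = R/(ω₀L) = 30/(6736·0.00477) = 0.9336.
Step 4 — Bandwidth: Δω = ω₀/Q = 7215 rad/s; BW = Δω/(2π) = 1148 Hz.

(a) f₀ = 1072 Hz  (b) Q = 0.9336  (c) BW = 1148 Hz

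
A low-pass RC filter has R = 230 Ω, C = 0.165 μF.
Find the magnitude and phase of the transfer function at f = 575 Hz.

Step 1 — Angular frequency: ω = 2π·575 = 3613 rad/s.
Step 2 — Transfer function: H(jω) = 1/(1 + jωRC).
Step 3 — Denominator: 1 + jωRC = 1 + j·3613·230·1.65e-07 = 1 + j0.1371.
Step 4 — H = 0.9815 - j0.1346.
Step 5 — Magnitude: |H| = 0.9907 (-0.1 dB); phase: φ = -7.8°.

|H| = 0.9907 (-0.1 dB), φ = -7.8°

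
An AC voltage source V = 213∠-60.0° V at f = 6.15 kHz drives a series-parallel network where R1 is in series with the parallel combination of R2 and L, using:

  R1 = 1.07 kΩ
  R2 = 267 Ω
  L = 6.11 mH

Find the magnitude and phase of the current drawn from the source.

Step 1 — Angular frequency: ω = 2π·f = 2π·6150 = 3.864e+04 rad/s.
Step 2 — Component impedances:
  R1: Z = R = 1070 Ω
  R2: Z = R = 267 Ω
  L: Z = jωL = j·3.864e+04·0.00611 = 0 + j236.1 Ω
Step 3 — Parallel branch: R2 || L = 1/(1/R2 + 1/L) = 117.2 + j132.5 Ω.
Step 4 — Series with R1: Z_total = R1 + (R2 || L) = 1187 + j132.5 Ω = 1195∠6.4° Ω.
Step 5 — Source phasor: V = 213∠-60.0° V = 106.5 - j184.5 V.
Step 6 — Ohm's law: I = V / Z_total = (106.5 - j184.5) / (1187 + j132.5) = 0.07148 - j0.1634 A.
Step 7 — Convert to polar: |I| = 0.1783 A, ∠I = -66.4°.

I = 0.1783∠-66.4° A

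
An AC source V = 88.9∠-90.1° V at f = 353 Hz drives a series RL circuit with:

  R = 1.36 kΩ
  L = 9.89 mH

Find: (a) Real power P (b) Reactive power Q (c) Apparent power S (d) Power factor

Step 1 — Angular frequency: ω = 2π·f = 2π·353 = 2218 rad/s.
Step 2 — Component impedances:
  R: Z = R = 1360 Ω
  L: Z = jωL = j·2218·0.00989 = 0 + j21.94 Ω
Step 3 — Series combination: Z_total = R + L = 1360 + j21.94 Ω = 1360∠0.9° Ω.
Step 4 — Source phasor: V = 88.9∠-90.1° V = -0.1552 - j88.9 V.
Step 5 — Current: I = V / Z = -0.001168 - j0.06535 A = 0.06536∠-91.0° A.
Step 6 — Complex power: S = V·I* = 5.81 + j0.09371 VA.
Step 7 — Real power: P = Re(S) = 5.81 W.
Step 8 — Reactive power: Q = Im(S) = 0.09371 VAR.
Step 9 — Apparent power: |S| = 5.81 VA.
Step 10 — Power factor: PF = P/|S| = 0.9999 (lagging).

(a) P = 5.81 W  (b) Q = 0.09371 VAR  (c) S = 5.81 VA  (d) PF = 0.9999 (lagging)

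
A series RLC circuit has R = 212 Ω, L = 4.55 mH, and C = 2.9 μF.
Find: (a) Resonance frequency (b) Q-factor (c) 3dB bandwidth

Step 1 — Resonance condition Im(Z)=0 gives ω₀ = 1/√(LC).
Step 2 — ω₀ = 1/√(0.00455·2.9e-06) = 8706 rad/s.
Step 3 — f₀ = ω₀/(2π) = 1386 Hz.
Step 4 — Series Q: Q = ω₀L/R = 8706·0.00455/212 = 0.1868.
Step 5 — 3dB bandwidth: Δω = ω₀/Q = 4.659e+04 rad/s; BW = Δω/(2π) = 7416 Hz.

(a) f₀ = 1386 Hz  (b) Q = 0.1868  (c) BW = 7416 Hz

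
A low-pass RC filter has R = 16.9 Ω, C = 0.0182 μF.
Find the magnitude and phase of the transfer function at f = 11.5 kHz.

Step 1 — Angular frequency: ω = 2π·1.15e+04 = 7.226e+04 rad/s.
Step 2 — Transfer function: H(jω) = 1/(1 + jωRC).
Step 3 — Denominator: 1 + jωRC = 1 + j·7.226e+04·16.9·1.82e-08 = 1 + j0.02222.
Step 4 — H = 0.9995 - j0.02221.
Step 5 — Magnitude: |H| = 0.9998 (-0.0 dB); phase: φ = -1.3°.

|H| = 0.9998 (-0.0 dB), φ = -1.3°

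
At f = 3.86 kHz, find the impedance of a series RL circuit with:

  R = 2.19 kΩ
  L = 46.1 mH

Step 1 — Angular frequency: ω = 2π·f = 2π·3860 = 2.425e+04 rad/s.
Step 2 — Component impedances:
  R: Z = R = 2190 Ω
  L: Z = jωL = j·2.425e+04·0.0461 = 0 + j1118 Ω
Step 3 — Series combination: Z_total = R + L = 2190 + j1118 Ω = 2459∠27.0° Ω.

Z = 2190 + j1118 Ω = 2459∠27.0° Ω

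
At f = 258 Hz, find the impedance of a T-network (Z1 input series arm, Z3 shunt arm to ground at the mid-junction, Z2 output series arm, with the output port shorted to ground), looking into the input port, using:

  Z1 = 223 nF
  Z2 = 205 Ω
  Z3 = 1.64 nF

Step 1 — Angular frequency: ω = 2π·f = 2π·258 = 1621 rad/s.
Step 2 — Component impedances:
  Z1: Z = 1/(jωC) = -j/(ω·C) = 0 - j2766 Ω
  Z2: Z = R = 205 Ω
  Z3: Z = 1/(jωC) = -j/(ω·C) = 0 - j3.761e+05 Ω
Step 3 — With the output port shorted to ground, the output series arm Z2 runs from the junction to ground; the shunt arm Z3 also runs from the junction to ground. They appear in parallel: Z3 || Z2 = 205 - j0.1117 Ω.
Step 4 — Series with input arm Z1: Z_in = Z1 + (Z3 || Z2) = 205 - j2766 Ω = 2774∠-85.8° Ω.

Z = 205 - j2766 Ω = 2774∠-85.8° Ω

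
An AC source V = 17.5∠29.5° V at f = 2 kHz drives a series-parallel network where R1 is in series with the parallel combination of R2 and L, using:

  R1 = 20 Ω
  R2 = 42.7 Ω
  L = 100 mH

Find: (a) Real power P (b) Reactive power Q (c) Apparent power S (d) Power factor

Step 1 — Angular frequency: ω = 2π·f = 2π·2000 = 1.257e+04 rad/s.
Step 2 — Component impedances:
  R1: Z = R = 20 Ω
  R2: Z = R = 42.7 Ω
  L: Z = jωL = j·1.257e+04·0.1 = 0 + j1257 Ω
Step 3 — Parallel branch: R2 || L = 1/(1/R2 + 1/L) = 42.65 + j1.449 Ω.
Step 4 — Series with R1: Z_total = R1 + (R2 || L) = 62.65 + j1.449 Ω = 62.67∠1.3° Ω.
Step 5 — Source phasor: V = 17.5∠29.5° V = 15.23 + j8.617 V.
Step 6 — Current: I = V / Z = 0.2462 + j0.1319 A = 0.2793∠28.2° A.
Step 7 — Complex power: S = V·I* = 4.886 + j0.113 VA.
Step 8 — Real power: P = Re(S) = 4.886 W.
Step 9 — Reactive power: Q = Im(S) = 0.113 VAR.
Step 10 — Apparent power: |S| = 4.887 VA.
Step 11 — Power factor: PF = P/|S| = 0.9997 (lagging).

(a) P = 4.886 W  (b) Q = 0.113 VAR  (c) S = 4.887 VA  (d) PF = 0.9997 (lagging)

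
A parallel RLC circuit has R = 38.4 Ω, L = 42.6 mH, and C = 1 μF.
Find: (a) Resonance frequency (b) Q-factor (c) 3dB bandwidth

Step 1 — Resonance: ω₀ = 1/√(LC) = 1/√(0.0426·1e-06) = 4845 rad/s.
Step 2 — f₀ = ω₀/(2π) = 771.1 Hz.
Step 3 — Parallel Q: Q = R/(ω₀L) = 38.4/(4845·0.0426) = 0.186.
Step 4 — Bandwidth: Δω = ω₀/Q = 2.604e+04 rad/s; BW = Δω/(2π) = 4145 Hz.

(a) f₀ = 771.1 Hz  (b) Q = 0.186  (c) BW = 4145 Hz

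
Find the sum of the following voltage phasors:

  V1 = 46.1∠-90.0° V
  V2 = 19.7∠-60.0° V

Step 1 — Convert each phasor to rectangular form:
  V1 = 46.1·(cos(-90.0°) + j·sin(-90.0°)) = 0 - j46.1 V
  V2 = 19.7·(cos(-60.0°) + j·sin(-60.0°)) = 9.85 - j17.06 V
Step 2 — Sum components: V_total = 9.85 - j63.16 V.
Step 3 — Convert to polar: |V_total| = 63.92 V, ∠V_total = -81.1°.

V_total = 63.92∠-81.1° V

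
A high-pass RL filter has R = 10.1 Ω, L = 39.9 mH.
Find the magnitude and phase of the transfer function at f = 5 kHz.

Step 1 — Angular frequency: ω = 2π·5000 = 3.142e+04 rad/s.
Step 2 — Transfer function: H(jω) = jωL/(R + jωL).
Step 3 — Numerator jωL = j·1253; denominator R + jωL = 10.1 + j1253.
Step 4 — H = 0.9999 + j0.008057.
Step 5 — Magnitude: |H| = 1 (-0.0 dB); phase: φ = 0.5°.

|H| = 1 (-0.0 dB), φ = 0.5°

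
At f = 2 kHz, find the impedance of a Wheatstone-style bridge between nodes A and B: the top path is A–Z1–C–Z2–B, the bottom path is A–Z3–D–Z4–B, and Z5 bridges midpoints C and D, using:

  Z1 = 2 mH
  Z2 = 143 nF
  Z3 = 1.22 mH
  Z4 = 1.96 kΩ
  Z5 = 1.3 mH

Step 1 — Angular frequency: ω = 2π·f = 2π·2000 = 1.257e+04 rad/s.
Step 2 — Component impedances:
  Z1: Z = jωL = j·1.257e+04·0.002 = 0 + j25.13 Ω
  Z2: Z = 1/(jωC) = -j/(ω·C) = 0 - j556.5 Ω
  Z3: Z = jωL = j·1.257e+04·0.00122 = 0 + j15.33 Ω
  Z4: Z = R = 1960 Ω
  Z5: Z = jωL = j·1.257e+04·0.0013 = 0 + j16.34 Ω
Step 3 — Bridge requires nodal analysis (the Z5 bridge couples midpoints C and D, so the two paths cannot be reduced to a simple series/parallel combination). Setting node B to ground and injecting 1 A at node A, the 3-node admittance system at A, C, D solves to V_A = Z_AB = 142.9 - j502.8 Ω = 522.7∠-74.1° Ω.

Z = 142.9 - j502.8 Ω = 522.7∠-74.1° Ω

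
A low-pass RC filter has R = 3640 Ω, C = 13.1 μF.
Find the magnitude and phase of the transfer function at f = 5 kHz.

Step 1 — Angular frequency: ω = 2π·5000 = 3.142e+04 rad/s.
Step 2 — Transfer function: H(jω) = 1/(1 + jωRC).
Step 3 — Denominator: 1 + jωRC = 1 + j·3.142e+04·3640·1.31e-05 = 1 + j1498.
Step 4 — H = 4.456e-07 - j0.0006675.
Step 5 — Magnitude: |H| = 0.0006675 (-63.5 dB); phase: φ = -90.0°.

|H| = 0.0006675 (-63.5 dB), φ = -90.0°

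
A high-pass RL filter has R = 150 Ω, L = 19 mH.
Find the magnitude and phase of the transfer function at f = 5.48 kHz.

Step 1 — Angular frequency: ω = 2π·5480 = 3.443e+04 rad/s.
Step 2 — Transfer function: H(jω) = jωL/(R + jωL).
Step 3 — Numerator jωL = j·654.2; denominator R + jωL = 150 + j654.2.
Step 4 — H = 0.9501 + j0.2178.
Step 5 — Magnitude: |H| = 0.9747 (-0.2 dB); phase: φ = 12.9°.

|H| = 0.9747 (-0.2 dB), φ = 12.9°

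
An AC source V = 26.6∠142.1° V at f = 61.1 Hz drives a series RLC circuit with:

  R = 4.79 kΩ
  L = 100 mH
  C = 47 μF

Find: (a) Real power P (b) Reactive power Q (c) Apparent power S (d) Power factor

Step 1 — Angular frequency: ω = 2π·f = 2π·61.1 = 383.9 rad/s.
Step 2 — Component impedances:
  R: Z = R = 4790 Ω
  L: Z = jωL = j·383.9·0.1 = 0 + j38.39 Ω
  C: Z = 1/(jωC) = -j/(ω·C) = 0 - j55.42 Ω
Step 3 — Series combination: Z_total = R + L + C = 4790 - j17.03 Ω = 4790∠-0.2° Ω.
Step 4 — Source phasor: V = 26.6∠142.1° V = -20.99 + j16.34 V.
Step 5 — Current: I = V / Z = -0.004394 + j0.003396 A = 0.005553∠142.3° A.
Step 6 — Complex power: S = V·I* = 0.1477 - j0.0005252 VA.
Step 7 — Real power: P = Re(S) = 0.1477 W.
Step 8 — Reactive power: Q = Im(S) = -0.0005252 VAR.
Step 9 — Apparent power: |S| = 0.1477 VA.
Step 10 — Power factor: PF = P/|S| = 1 (leading).

(a) P = 0.1477 W  (b) Q = -0.0005252 VAR  (c) S = 0.1477 VA  (d) PF = 1 (leading)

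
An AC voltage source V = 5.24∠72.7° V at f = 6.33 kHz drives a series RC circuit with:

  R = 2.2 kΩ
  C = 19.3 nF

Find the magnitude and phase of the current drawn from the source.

Step 1 — Angular frequency: ω = 2π·f = 2π·6330 = 3.977e+04 rad/s.
Step 2 — Component impedances:
  R: Z = R = 2200 Ω
  C: Z = 1/(jωC) = -j/(ω·C) = 0 - j1303 Ω
Step 3 — Series combination: Z_total = R + C = 2200 - j1303 Ω = 2557∠-30.6° Ω.
Step 4 — Source phasor: V = 5.24∠72.7° V = 1.558 + j5.003 V.
Step 5 — Ohm's law: I = V / Z_total = (1.558 + j5.003) / (2200 - j1303) = -0.0004726 + j0.001994 A.
Step 6 — Convert to polar: |I| = 0.002049 A, ∠I = 103.3°.

I = 0.002049∠103.3° A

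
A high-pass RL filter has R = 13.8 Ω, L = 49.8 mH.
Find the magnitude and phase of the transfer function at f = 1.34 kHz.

Step 1 — Angular frequency: ω = 2π·1340 = 8419 rad/s.
Step 2 — Transfer function: H(jω) = jωL/(R + jωL).
Step 3 — Numerator jωL = j·419.3; denominator R + jωL = 13.8 + j419.3.
Step 4 — H = 0.9989 + j0.03288.
Step 5 — Magnitude: |H| = 0.9995 (-0.0 dB); phase: φ = 1.9°.

|H| = 0.9995 (-0.0 dB), φ = 1.9°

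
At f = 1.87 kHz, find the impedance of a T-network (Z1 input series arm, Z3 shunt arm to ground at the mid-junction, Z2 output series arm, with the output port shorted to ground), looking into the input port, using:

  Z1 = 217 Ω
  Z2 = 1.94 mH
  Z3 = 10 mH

Step 1 — Angular frequency: ω = 2π·f = 2π·1870 = 1.175e+04 rad/s.
Step 2 — Component impedances:
  Z1: Z = R = 217 Ω
  Z2: Z = jωL = j·1.175e+04·0.00194 = 0 + j22.79 Ω
  Z3: Z = jωL = j·1.175e+04·0.01 = 0 + j117.5 Ω
Step 3 — With the output port shorted to ground, the output series arm Z2 runs from the junction to ground; the shunt arm Z3 also runs from the junction to ground. They appear in parallel: Z3 || Z2 = 0 + j19.09 Ω.
Step 4 — Series with input arm Z1: Z_in = Z1 + (Z3 || Z2) = 217 + j19.09 Ω = 217.8∠5.0° Ω.

Z = 217 + j19.09 Ω = 217.8∠5.0° Ω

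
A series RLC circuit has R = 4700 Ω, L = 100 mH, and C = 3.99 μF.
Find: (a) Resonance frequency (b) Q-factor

Step 1 — Resonance condition Im(Z)=0 gives ω₀ = 1/√(LC).
Step 2 — ω₀ = 1/√(0.1·3.99e-06) = 1583 rad/s.
Step 3 — f₀ = ω₀/(2π) = 252 Hz.
Step 4 — Series Q: Q = ω₀L/R = 1583·0.1/4700 = 0.03368.

(a) f₀ = 252 Hz  (b) Q = 0.03368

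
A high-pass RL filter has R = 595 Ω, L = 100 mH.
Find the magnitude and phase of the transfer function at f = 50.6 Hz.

Step 1 — Angular frequency: ω = 2π·50.6 = 317.9 rad/s.
Step 2 — Transfer function: H(jω) = jωL/(R + jωL).
Step 3 — Numerator jωL = j·31.79; denominator R + jωL = 595 + j31.79.
Step 4 — H = 0.002847 + j0.05328.
Step 5 — Magnitude: |H| = 0.05336 (-25.5 dB); phase: φ = 86.9°.

|H| = 0.05336 (-25.5 dB), φ = 86.9°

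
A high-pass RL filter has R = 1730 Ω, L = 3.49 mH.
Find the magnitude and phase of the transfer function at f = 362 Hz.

Step 1 — Angular frequency: ω = 2π·362 = 2275 rad/s.
Step 2 — Transfer function: H(jω) = jωL/(R + jωL).
Step 3 — Numerator jωL = j·7.938; denominator R + jωL = 1730 + j7.938.
Step 4 — H = 2.105e-05 + j0.004588.
Step 5 — Magnitude: |H| = 0.004588 (-46.8 dB); phase: φ = 89.7°.

|H| = 0.004588 (-46.8 dB), φ = 89.7°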